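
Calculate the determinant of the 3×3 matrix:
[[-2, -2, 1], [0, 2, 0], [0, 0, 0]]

Expansion along first row:
det = -2·det([[2,0],[0,0]]) - -2·det([[0,0],[0,0]]) + 1·det([[0,2],[0,0]])
    = -2·(2·0 - 0·0) - -2·(0·0 - 0·0) + 1·(0·0 - 2·0)
    = -2·0 - -2·0 + 1·0
    = 0 + 0 + 0 = 0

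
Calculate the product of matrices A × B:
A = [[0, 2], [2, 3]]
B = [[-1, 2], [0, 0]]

Matrix multiplication:
C[0][0] = 0×-1 + 2×0 = 0
C[0][1] = 0×2 + 2×0 = 0
C[1][0] = 2×-1 + 3×0 = -2
C[1][1] = 2×2 + 3×0 = 4
Result: [[0, 0], [-2, 4]]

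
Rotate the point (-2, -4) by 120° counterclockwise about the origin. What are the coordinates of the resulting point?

Rotation matrix for 120°: [[cos 120°, -sin 120°], [sin 120°, cos 120°]] ≈ [[-0.500000, -0.866025], [0.866025, -0.500000]]
[[-0.500000, -0.866025], [0.866025, -0.500000]] × [-2, -4]ᵀ ≈ [4.4641, 0.2679]ᵀ
Result: (4.4641, 0.2679)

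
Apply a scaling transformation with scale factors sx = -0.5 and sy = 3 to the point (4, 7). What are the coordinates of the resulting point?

Scaling matrix:
[[-0.50, 0], [0, 3]]
Result: (4 × -0.5, 7 × 3) = (-2, 21)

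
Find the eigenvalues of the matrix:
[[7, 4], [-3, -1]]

Characteristic equation: det(A - λI) = 0
λ² - (trace)λ + (det) = 0
trace = 7 + -1 = 6, det = (7)(-1) - (4)(-3) = 5
λ² - (6)λ + (5) = 0
λ = (6 ± √((6)² - 4·(5))) / 2 = (6 ± √16) / 2
Solving: λ = 1, 5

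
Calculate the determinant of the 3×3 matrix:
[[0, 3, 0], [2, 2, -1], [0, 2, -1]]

Expansion along first row:
det = 0·det([[2,-1],[2,-1]]) - 3·det([[2,-1],[0,-1]]) + 0·det([[2,2],[0,2]])
    = 0·(2·-1 - -1·2) - 3·(2·-1 - -1·0) + 0·(2·2 - 2·0)
    = 0·0 - 3·-2 + 0·4
    = 0 + 6 + 0 = 6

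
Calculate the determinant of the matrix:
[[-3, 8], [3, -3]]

For a 2×2 matrix [[a, b], [c, d]], det = ad - bc
det = (-3)(-3) - (8)(3) = 9 - 24 = -15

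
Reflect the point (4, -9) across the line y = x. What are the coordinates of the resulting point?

Reflection across line y = x: (4, -9) → (-9, 4)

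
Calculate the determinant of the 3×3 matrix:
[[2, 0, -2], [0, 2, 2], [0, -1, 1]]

Expansion along first row:
det = 2·det([[2,2],[-1,1]]) - 0·det([[0,2],[0,1]]) + -2·det([[0,2],[0,-1]])
    = 2·(2·1 - 2·-1) - 0·(0·1 - 2·0) + -2·(0·-1 - 2·0)
    = 2·4 - 0·0 + -2·0
    = 8 + 0 + 0 = 8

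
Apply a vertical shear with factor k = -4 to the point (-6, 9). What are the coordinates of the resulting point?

Shear matrix for vertical shear with factor k = -4:
[[1, 0], [-4, 1]]
Result: (-6, 9) → (-6, 33)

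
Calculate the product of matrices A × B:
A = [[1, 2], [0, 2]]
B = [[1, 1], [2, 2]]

Matrix multiplication:
C[0][0] = 1×1 + 2×2 = 5
C[0][1] = 1×1 + 2×2 = 5
C[1][0] = 0×1 + 2×2 = 4
C[1][1] = 0×1 + 2×2 = 4
Result: [[5, 5], [4, 4]]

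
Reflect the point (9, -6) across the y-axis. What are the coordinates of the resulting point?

Reflection across y-axis: (9, -6) → (-9, -6)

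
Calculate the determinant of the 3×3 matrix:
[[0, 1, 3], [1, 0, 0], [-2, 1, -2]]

Expansion along first row:
det = 0·det([[0,0],[1,-2]]) - 1·det([[1,0],[-2,-2]]) + 3·det([[1,0],[-2,1]])
    = 0·(0·-2 - 0·1) - 1·(1·-2 - 0·-2) + 3·(1·1 - 0·-2)
    = 0·0 - 1·-2 + 3·1
    = 0 + 2 + 3 = 5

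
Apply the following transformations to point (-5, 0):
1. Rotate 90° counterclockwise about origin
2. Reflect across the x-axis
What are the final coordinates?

Step 1: Rotate 90° → (0, -5)
Step 2: Reflect across x-axis → (0, 5)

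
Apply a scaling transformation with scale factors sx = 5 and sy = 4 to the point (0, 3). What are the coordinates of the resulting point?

Scaling matrix:
[[5, 0], [0, 4]]
Result: (0 × 5, 3 × 4) = (0, 12)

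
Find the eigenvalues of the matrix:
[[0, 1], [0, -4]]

Characteristic equation: det(A - λI) = 0
λ² - (trace)λ + (det) = 0
trace = 0 + -4 = -4, det = (0)(-4) - (1)(0) = 0
λ² - (-4)λ + (0) = 0
λ = (-4 ± √((-4)² - 4·(0))) / 2 = (-4 ± √16) / 2
Solving: λ = -4, 0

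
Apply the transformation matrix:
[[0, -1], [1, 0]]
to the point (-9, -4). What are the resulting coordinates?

Matrix multiplication:
[[0, -1], [1, 0]] × [-9, -4]ᵀ
= [(0)(-9) + (-1)(-4), (1)(-9) + (0)(-4)]ᵀ
= [4, -9]ᵀ
Result: (4, -9)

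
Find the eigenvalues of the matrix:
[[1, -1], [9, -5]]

Characteristic equation: det(A - λI) = 0
λ² - (trace)λ + (det) = 0
trace = 1 + -5 = -4, det = (1)(-5) - (-1)(9) = 4
λ² - (-4)λ + (4) = 0
λ = (-4 ± √((-4)² - 4·(4))) / 2 = (-4 ± √0) / 2
Solving: λ = -2, -2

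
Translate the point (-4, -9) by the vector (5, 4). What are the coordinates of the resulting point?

Translation by (5, 4) (homogeneous matrix [[1, 0, 5], [0, 1, 4], [0, 0, 1]]):
x' = -4 + 5 = 1
y' = -9 + 4 = -5
Result: (1, -5)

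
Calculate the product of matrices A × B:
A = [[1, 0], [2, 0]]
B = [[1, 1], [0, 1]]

Matrix multiplication:
C[0][0] = 1×1 + 0×0 = 1
C[0][1] = 1×1 + 0×1 = 1
C[1][0] = 2×1 + 0×0 = 2
C[1][1] = 2×1 + 0×1 = 2
Result: [[1, 1], [2, 2]]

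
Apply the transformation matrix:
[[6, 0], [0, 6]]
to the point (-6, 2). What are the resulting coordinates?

Matrix multiplication:
[[6, 0], [0, 6]] × [-6, 2]ᵀ
= [(6)(-6) + (0)(2), (0)(-6) + (6)(2)]ᵀ
= [-36, 12]ᵀ
Result: (-36, 12)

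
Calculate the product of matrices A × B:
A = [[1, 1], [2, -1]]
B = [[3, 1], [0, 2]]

Matrix multiplication:
C[0][0] = 1×3 + 1×0 = 3
C[0][1] = 1×1 + 1×2 = 3
C[1][0] = 2×3 + -1×0 = 6
C[1][1] = 2×1 + -1×2 = 0
Result: [[3, 3], [6, 0]]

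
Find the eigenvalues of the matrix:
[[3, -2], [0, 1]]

Characteristic equation: det(A - λI) = 0
λ² - (trace)λ + (det) = 0
trace = 3 + 1 = 4, det = (3)(1) - (-2)(0) = 3
λ² - (4)λ + (3) = 0
λ = (4 ± √((4)² - 4·(3))) / 2 = (4 ± √4) / 2
Solving: λ = 1, 3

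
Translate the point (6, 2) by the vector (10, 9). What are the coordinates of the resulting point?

Translation by (10, 9) (homogeneous matrix [[1, 0, 10], [0, 1, 9], [0, 0, 1]]):
x' = 6 + 10 = 16
y' = 2 + 9 = 11
Result: (16, 11)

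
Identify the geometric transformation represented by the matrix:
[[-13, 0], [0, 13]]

This matrix represents: non-uniform scaling by sx = -13, sy = 13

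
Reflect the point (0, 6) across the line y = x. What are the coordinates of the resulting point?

Reflection across line y = x: (0, 6) → (6, 0)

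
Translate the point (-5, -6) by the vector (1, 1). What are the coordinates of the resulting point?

Translation by (1, 1) (homogeneous matrix [[1, 0, 1], [0, 1, 1], [0, 0, 1]]):
x' = -5 + 1 = -4
y' = -6 + 1 = -5
Result: (-4, -5)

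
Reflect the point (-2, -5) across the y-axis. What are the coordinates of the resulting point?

Reflection across y-axis: (-2, -5) → (2, -5)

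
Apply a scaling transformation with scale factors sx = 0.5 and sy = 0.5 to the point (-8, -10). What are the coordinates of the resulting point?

Scaling matrix:
[[0.50, 0], [0, 0.50]]
Result: (-8 × 0.5, -10 × 0.5) = (-4, -5)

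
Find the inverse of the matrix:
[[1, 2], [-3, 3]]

For [[a,b],[c,d]], inverse = (1/det)·[[d,-b],[-c,a]]
det = (1)(3) - (2)(-3) = 3 - -6 = 9
Inverse = (1/9)·[[3, -2], [3, 1]]
= [[1/3, -2/9], [1/3, 1/9]]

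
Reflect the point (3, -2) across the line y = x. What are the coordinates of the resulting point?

Reflection across line y = x: (3, -2) → (-2, 3)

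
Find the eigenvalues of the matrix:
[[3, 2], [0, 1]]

Characteristic equation: det(A - λI) = 0
λ² - (trace)λ + (det) = 0
trace = 3 + 1 = 4, det = (3)(1) - (2)(0) = 3
λ² - (4)λ + (3) = 0
λ = (4 ± √((4)² - 4·(3))) / 2 = (4 ± √4) / 2
Solving: λ = 1, 3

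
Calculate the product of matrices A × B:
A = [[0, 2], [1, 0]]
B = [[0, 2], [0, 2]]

Matrix multiplication:
C[0][0] = 0×0 + 2×0 = 0
C[0][1] = 0×2 + 2×2 = 4
C[1][0] = 1×0 + 0×0 = 0
C[1][1] = 1×2 + 0×2 = 2
Result: [[0, 4], [0, 2]]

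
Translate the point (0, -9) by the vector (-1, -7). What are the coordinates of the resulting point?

Translation by (-1, -7) (homogeneous matrix [[1, 0, -1], [0, 1, -7], [0, 0, 1]]):
x' = 0 + -1 = -1
y' = -9 + -7 = -16
Result: (-1, -16)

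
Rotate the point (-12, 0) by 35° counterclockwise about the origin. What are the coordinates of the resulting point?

Rotation matrix for 35°: [[cos 35°, -sin 35°], [sin 35°, cos 35°]] ≈ [[0.819152, -0.573576], [0.573576, 0.819152]]
[[0.819152, -0.573576], [0.573576, 0.819152]] × [-12, 0]ᵀ ≈ [-9.8298, -6.8829]ᵀ
Result: (-9.8298, -6.8829)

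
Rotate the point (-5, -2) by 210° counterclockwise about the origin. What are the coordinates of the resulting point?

Rotation matrix for 210°: [[cos 210°, -sin 210°], [sin 210°, cos 210°]] ≈ [[-0.866025, 0.500000], [-0.500000, -0.866025]]
[[-0.866025, 0.500000], [-0.500000, -0.866025]] × [-5, -2]ᵀ ≈ [3.3301, 4.2321]ᵀ
Result: (3.3301, 4.2321)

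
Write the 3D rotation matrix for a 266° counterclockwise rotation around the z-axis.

Rotation matrix for counterclockwise 266° around z-axis:
cos(266°) = -0.0698, sin(266°) = -0.9976
Result: [[-0.0698, 0.9976, 0], [-0.9976, -0.0698, 0], [0, 0, 1]]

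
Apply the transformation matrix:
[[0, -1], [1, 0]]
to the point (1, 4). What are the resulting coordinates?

Matrix multiplication:
[[0, -1], [1, 0]] × [1, 4]ᵀ
= [(0)(1) + (-1)(4), (1)(1) + (0)(4)]ᵀ
= [-4, 1]ᵀ
Result: (-4, 1)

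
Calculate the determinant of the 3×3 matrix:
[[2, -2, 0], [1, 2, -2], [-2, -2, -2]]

Expansion along first row:
det = 2·det([[2,-2],[-2,-2]]) - -2·det([[1,-2],[-2,-2]]) + 0·det([[1,2],[-2,-2]])
    = 2·(2·-2 - -2·-2) - -2·(1·-2 - -2·-2) + 0·(1·-2 - 2·-2)
    = 2·-8 - -2·-6 + 0·2
    = -16 + -12 + 0 = -28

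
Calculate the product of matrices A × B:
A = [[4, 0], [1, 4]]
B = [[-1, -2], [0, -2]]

Matrix multiplication:
C[0][0] = 4×-1 + 0×0 = -4
C[0][1] = 4×-2 + 0×-2 = -8
C[1][0] = 1×-1 + 4×0 = -1
C[1][1] = 1×-2 + 4×-2 = -10
Result: [[-4, -8], [-1, -10]]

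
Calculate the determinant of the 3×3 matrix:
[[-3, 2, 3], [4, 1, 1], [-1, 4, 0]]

Expansion along first row:
det = -3·det([[1,1],[4,0]]) - 2·det([[4,1],[-1,0]]) + 3·det([[4,1],[-1,4]])
    = -3·(1·0 - 1·4) - 2·(4·0 - 1·-1) + 3·(4·4 - 1·-1)
    = -3·-4 - 2·1 + 3·17
    = 12 + -2 + 51 = 61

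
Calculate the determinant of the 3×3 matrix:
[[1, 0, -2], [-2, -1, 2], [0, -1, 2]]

Expansion along first row:
det = 1·det([[-1,2],[-1,2]]) - 0·det([[-2,2],[0,2]]) + -2·det([[-2,-1],[0,-1]])
    = 1·(-1·2 - 2·-1) - 0·(-2·2 - 2·0) + -2·(-2·-1 - -1·0)
    = 1·0 - 0·-4 + -2·2
    = 0 + 0 + -4 = -4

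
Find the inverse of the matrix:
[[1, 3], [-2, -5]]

For [[a,b],[c,d]], inverse = (1/det)·[[d,-b],[-c,a]]
det = (1)(-5) - (3)(-2) = -5 - -6 = 1
Inverse = [[-5, -3], [2, 1]]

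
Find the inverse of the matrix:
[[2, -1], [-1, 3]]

For [[a,b],[c,d]], inverse = (1/det)·[[d,-b],[-c,a]]
det = (2)(3) - (-1)(-1) = 6 - 1 = 5
Inverse = (1/5)·[[3, 1], [1, 2]]
= [[3/5, 1/5], [1/5, 2/5]]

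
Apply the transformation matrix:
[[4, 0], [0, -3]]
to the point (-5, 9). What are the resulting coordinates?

Matrix multiplication:
[[4, 0], [0, -3]] × [-5, 9]ᵀ
= [(4)(-5) + (0)(9), (0)(-5) + (-3)(9)]ᵀ
= [-20, -27]ᵀ
Result: (-20, -27)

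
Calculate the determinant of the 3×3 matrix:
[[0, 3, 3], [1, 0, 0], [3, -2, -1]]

Expansion along first row:
det = 0·det([[0,0],[-2,-1]]) - 3·det([[1,0],[3,-1]]) + 3·det([[1,0],[3,-2]])
    = 0·(0·-1 - 0·-2) - 3·(1·-1 - 0·3) + 3·(1·-2 - 0·3)
    = 0·0 - 3·-1 + 3·-2
    = 0 + 3 + -6 = -3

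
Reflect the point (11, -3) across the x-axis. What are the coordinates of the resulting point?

Reflection across x-axis: (11, -3) → (11, 3)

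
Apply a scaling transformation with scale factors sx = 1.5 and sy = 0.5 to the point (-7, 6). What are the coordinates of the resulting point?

Scaling matrix:
[[1.50, 0], [0, 0.50]]
Result: (-7 × 1.5, 6 × 0.5) = (-10.5, 3)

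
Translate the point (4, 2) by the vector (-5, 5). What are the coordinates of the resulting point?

Translation by (-5, 5) (homogeneous matrix [[1, 0, -5], [0, 1, 5], [0, 0, 1]]):
x' = 4 + -5 = -1
y' = 2 + 5 = 7
Result: (-1, 7)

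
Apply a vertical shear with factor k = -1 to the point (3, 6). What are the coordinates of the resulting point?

Shear matrix for vertical shear with factor k = -1:
[[1, 0], [-1, 1]]
Result: (3, 6) → (3, 3)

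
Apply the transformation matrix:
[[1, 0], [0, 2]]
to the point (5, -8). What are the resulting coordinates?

Matrix multiplication:
[[1, 0], [0, 2]] × [5, -8]ᵀ
= [(1)(5) + (0)(-8), (0)(5) + (2)(-8)]ᵀ
= [5, -16]ᵀ
Result: (5, -16)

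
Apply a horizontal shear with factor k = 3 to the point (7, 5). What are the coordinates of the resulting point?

Shear matrix for horizontal shear with factor k = 3:
[[1, 3], [0, 1]]
Result: (7, 5) → (22, 5)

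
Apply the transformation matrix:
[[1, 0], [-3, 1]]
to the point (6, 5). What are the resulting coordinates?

Matrix multiplication:
[[1, 0], [-3, 1]] × [6, 5]ᵀ
= [(1)(6) + (0)(5), (-3)(6) + (1)(5)]ᵀ
= [6, -13]ᵀ
Result: (6, -13)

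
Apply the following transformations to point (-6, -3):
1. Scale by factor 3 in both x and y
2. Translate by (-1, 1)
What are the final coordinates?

Step 1: Scale (-6, -3) by 3 → (-18, -9)
Step 2: Translate by (-1, 1) → (-19, -8)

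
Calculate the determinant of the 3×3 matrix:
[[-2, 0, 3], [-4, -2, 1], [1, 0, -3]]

Expansion along first row:
det = -2·det([[-2,1],[0,-3]]) - 0·det([[-4,1],[1,-3]]) + 3·det([[-4,-2],[1,0]])
    = -2·(-2·-3 - 1·0) - 0·(-4·-3 - 1·1) + 3·(-4·0 - -2·1)
    = -2·6 - 0·11 + 3·2
    = -12 + 0 + 6 = -6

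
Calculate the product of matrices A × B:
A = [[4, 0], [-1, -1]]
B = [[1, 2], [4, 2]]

Matrix multiplication:
C[0][0] = 4×1 + 0×4 = 4
C[0][1] = 4×2 + 0×2 = 8
C[1][0] = -1×1 + -1×4 = -5
C[1][1] = -1×2 + -1×2 = -4
Result: [[4, 8], [-5, -4]]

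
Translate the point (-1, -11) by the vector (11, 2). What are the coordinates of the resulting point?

Translation by (11, 2) (homogeneous matrix [[1, 0, 11], [0, 1, 2], [0, 0, 1]]):
x' = -1 + 11 = 10
y' = -11 + 2 = -9
Result: (10, -9)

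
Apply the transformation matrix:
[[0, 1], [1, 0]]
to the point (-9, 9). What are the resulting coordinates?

Matrix multiplication:
[[0, 1], [1, 0]] × [-9, 9]ᵀ
= [(0)(-9) + (1)(9), (1)(-9) + (0)(9)]ᵀ
= [9, -9]ᵀ
Result: (9, -9)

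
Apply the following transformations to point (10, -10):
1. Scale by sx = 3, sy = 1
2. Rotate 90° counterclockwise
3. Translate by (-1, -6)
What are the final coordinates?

Step 1: Scale → (30, -10)
Step 2: Rotate 90° → (10, 30)
Step 3: Translate → (9, 24)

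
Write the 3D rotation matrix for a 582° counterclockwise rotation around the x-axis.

Rotation matrix for counterclockwise 582° around x-axis:
cos(582°) = -0.7431, sin(582°) = -0.6691
Result: [[1, 0, 0], [0, -0.7431, 0.6691], [0, -0.6691, -0.7431]]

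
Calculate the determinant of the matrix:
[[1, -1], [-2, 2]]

For a 2×2 matrix [[a, b], [c, d]], det = ad - bc
det = (1)(2) - (-1)(-2) = 2 - 2 = 0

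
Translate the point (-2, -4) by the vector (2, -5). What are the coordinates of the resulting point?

Translation by (2, -5) (homogeneous matrix [[1, 0, 2], [0, 1, -5], [0, 0, 1]]):
x' = -2 + 2 = 0
y' = -4 + -5 = -9
Result: (0, -9)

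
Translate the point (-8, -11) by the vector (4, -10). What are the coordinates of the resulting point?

Translation by (4, -10) (homogeneous matrix [[1, 0, 4], [0, 1, -10], [0, 0, 1]]):
x' = -8 + 4 = -4
y' = -11 + -10 = -21
Result: (-4, -21)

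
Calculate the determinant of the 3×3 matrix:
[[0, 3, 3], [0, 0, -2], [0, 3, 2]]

Expansion along first row:
det = 0·det([[0,-2],[3,2]]) - 3·det([[0,-2],[0,2]]) + 3·det([[0,0],[0,3]])
    = 0·(0·2 - -2·3) - 3·(0·2 - -2·0) + 3·(0·3 - 0·0)
    = 0·6 - 3·0 + 3·0
    = 0 + 0 + 0 = 0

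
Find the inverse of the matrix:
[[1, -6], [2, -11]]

For [[a,b],[c,d]], inverse = (1/det)·[[d,-b],[-c,a]]
det = (1)(-11) - (-6)(2) = -11 - -12 = 1
Inverse = [[-11, 6], [-2, 1]]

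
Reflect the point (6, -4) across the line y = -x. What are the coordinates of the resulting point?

Reflection across line y = -x: (6, -4) → (4, -6)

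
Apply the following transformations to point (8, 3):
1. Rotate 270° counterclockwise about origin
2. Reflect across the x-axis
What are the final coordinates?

Step 1: Rotate 270° → (3, -8)
Step 2: Reflect across x-axis → (3, 8)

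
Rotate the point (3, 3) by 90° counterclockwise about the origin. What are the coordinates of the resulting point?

Rotation matrix for 90°: [[cos 90°, -sin 90°], [sin 90°, cos 90°]] = [[0, -1], [1, 0]]
[[0, -1], [1, 0]] × [3, 3]ᵀ = [-3, 3]ᵀ
Result: (-3, 3)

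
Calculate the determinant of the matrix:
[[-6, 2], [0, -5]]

For a 2×2 matrix [[a, b], [c, d]], det = ad - bc
det = (-6)(-5) - (2)(0) = 30 - 0 = 30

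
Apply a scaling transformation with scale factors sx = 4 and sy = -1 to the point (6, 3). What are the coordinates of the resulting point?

Scaling matrix:
[[4, 0], [0, -1]]
Result: (6 × 4, 3 × -1) = (24, -3)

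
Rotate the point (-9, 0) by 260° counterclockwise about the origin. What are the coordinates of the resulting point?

Rotation matrix for 260°: [[cos 260°, -sin 260°], [sin 260°, cos 260°]] ≈ [[-0.173648, 0.984808], [-0.984808, -0.173648]]
[[-0.173648, 0.984808], [-0.984808, -0.173648]] × [-9, 0]ᵀ ≈ [1.5628, 8.8633]ᵀ
Result: (1.5628, 8.8633)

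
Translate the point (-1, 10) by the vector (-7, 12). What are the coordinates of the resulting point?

Translation by (-7, 12) (homogeneous matrix [[1, 0, -7], [0, 1, 12], [0, 0, 1]]):
x' = -1 + -7 = -8
y' = 10 + 12 = 22
Result: (-8, 22)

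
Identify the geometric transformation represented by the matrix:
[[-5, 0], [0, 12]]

This matrix represents: non-uniform scaling by sx = -5, sy = 12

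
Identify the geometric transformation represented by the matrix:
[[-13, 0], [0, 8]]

This matrix represents: non-uniform scaling by sx = -13, sy = 8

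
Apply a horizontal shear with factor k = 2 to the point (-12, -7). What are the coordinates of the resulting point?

Shear matrix for horizontal shear with factor k = 2:
[[1, 2], [0, 1]]
Result: (-12, -7) → (-26, -7)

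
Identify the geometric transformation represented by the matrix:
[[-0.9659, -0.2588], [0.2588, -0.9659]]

This matrix represents: rotation by 165° counterclockwise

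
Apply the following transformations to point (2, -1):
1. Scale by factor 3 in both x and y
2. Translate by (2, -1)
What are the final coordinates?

Step 1: Scale (2, -1) by 3 → (6, -3)
Step 2: Translate by (2, -1) → (8, -4)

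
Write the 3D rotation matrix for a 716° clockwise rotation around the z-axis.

Rotation matrix for clockwise 716° around z-axis:
A clockwise rotation by 716° is a counterclockwise rotation by -716°.
cos(-716°) = 0.9976, sin(-716°) = 0.0698
Result: [[0.9976, -0.0698, 0], [0.0698, 0.9976, 0], [0, 0, 1]]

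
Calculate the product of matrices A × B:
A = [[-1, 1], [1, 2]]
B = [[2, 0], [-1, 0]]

Matrix multiplication:
C[0][0] = -1×2 + 1×-1 = -3
C[0][1] = -1×0 + 1×0 = 0
C[1][0] = 1×2 + 2×-1 = 0
C[1][1] = 1×0 + 2×0 = 0
Result: [[-3, 0], [0, 0]]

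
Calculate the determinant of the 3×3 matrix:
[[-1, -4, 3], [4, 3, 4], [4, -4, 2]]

Expansion along first row:
det = -1·det([[3,4],[-4,2]]) - -4·det([[4,4],[4,2]]) + 3·det([[4,3],[4,-4]])
    = -1·(3·2 - 4·-4) - -4·(4·2 - 4·4) + 3·(4·-4 - 3·4)
    = -1·22 - -4·-8 + 3·-28
    = -22 + -32 + -84 = -138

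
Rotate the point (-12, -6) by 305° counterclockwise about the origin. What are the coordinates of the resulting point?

Rotation matrix for 305°: [[cos 305°, -sin 305°], [sin 305°, cos 305°]] ≈ [[0.573576, 0.819152], [-0.819152, 0.573576]]
[[0.573576, 0.819152], [-0.819152, 0.573576]] × [-12, -6]ᵀ ≈ [-11.7978, 6.3884]ᵀ
Result: (-11.7978, 6.3884)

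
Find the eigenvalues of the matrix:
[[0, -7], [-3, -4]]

Characteristic equation: det(A - λI) = 0
λ² - (trace)λ + (det) = 0
trace = 0 + -4 = -4, det = (0)(-4) - (-7)(-3) = -21
λ² - (-4)λ + (-21) = 0
λ = (-4 ± √((-4)² - 4·(-21))) / 2 = (-4 ± √100) / 2
Solving: λ = -7, 3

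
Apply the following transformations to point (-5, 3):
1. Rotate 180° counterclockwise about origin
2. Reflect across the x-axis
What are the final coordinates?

Step 1: Rotate 180° → (5, -3)
Step 2: Reflect across x-axis → (5, 3)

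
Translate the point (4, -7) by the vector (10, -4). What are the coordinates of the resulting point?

Translation by (10, -4) (homogeneous matrix [[1, 0, 10], [0, 1, -4], [0, 0, 1]]):
x' = 4 + 10 = 14
y' = -7 + -4 = -11
Result: (14, -11)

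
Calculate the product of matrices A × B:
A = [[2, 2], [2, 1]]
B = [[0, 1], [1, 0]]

Matrix multiplication:
C[0][0] = 2×0 + 2×1 = 2
C[0][1] = 2×1 + 2×0 = 2
C[1][0] = 2×0 + 1×1 = 1
C[1][1] = 2×1 + 1×0 = 2
Result: [[2, 2], [1, 2]]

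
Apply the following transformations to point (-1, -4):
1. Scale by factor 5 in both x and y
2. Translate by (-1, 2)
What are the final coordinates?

Step 1: Scale (-1, -4) by 5 → (-5, -20)
Step 2: Translate by (-1, 2) → (-6, -18)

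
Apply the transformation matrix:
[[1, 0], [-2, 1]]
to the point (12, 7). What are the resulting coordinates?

Matrix multiplication:
[[1, 0], [-2, 1]] × [12, 7]ᵀ
= [(1)(12) + (0)(7), (-2)(12) + (1)(7)]ᵀ
= [12, -17]ᵀ
Result: (12, -17)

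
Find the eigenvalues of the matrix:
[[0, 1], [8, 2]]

Characteristic equation: det(A - λI) = 0
λ² - (trace)λ + (det) = 0
trace = 0 + 2 = 2, det = (0)(2) - (1)(8) = -8
λ² - (2)λ + (-8) = 0
λ = (2 ± √((2)² - 4·(-8))) / 2 = (2 ± √36) / 2
Solving: λ = -2, 4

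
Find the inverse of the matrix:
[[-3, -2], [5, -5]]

For [[a,b],[c,d]], inverse = (1/det)·[[d,-b],[-c,a]]
det = (-3)(-5) - (-2)(5) = 15 - -10 = 25
Inverse = (1/25)·[[-5, 2], [-5, -3]]
= [[-1/5, 2/25], [-1/5, -3/25]]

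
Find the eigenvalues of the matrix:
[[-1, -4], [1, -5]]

Characteristic equation: det(A - λI) = 0
λ² - (trace)λ + (det) = 0
trace = -1 + -5 = -6, det = (-1)(-5) - (-4)(1) = 9
λ² - (-6)λ + (9) = 0
λ = (-6 ± √((-6)² - 4·(9))) / 2 = (-6 ± √0) / 2
Solving: λ = -3, -3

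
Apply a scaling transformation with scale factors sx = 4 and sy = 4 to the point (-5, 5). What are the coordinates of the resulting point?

Scaling matrix:
[[4, 0], [0, 4]]
Result: (-5 × 4, 5 × 4) = (-20, 20)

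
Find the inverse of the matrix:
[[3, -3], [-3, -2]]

For [[a,b],[c,d]], inverse = (1/det)·[[d,-b],[-c,a]]
det = (3)(-2) - (-3)(-3) = -6 - 9 = -15
Inverse = (1/-15)·[[-2, 3], [3, 3]]
= [[2/15, -1/5], [-1/5, -1/5]]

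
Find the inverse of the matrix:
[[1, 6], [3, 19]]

For [[a,b],[c,d]], inverse = (1/det)·[[d,-b],[-c,a]]
det = (1)(19) - (6)(3) = 19 - 18 = 1
Inverse = [[19, -6], [-3, 1]]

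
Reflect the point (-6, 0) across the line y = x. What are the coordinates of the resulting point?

Reflection across line y = x: (-6, 0) → (0, -6)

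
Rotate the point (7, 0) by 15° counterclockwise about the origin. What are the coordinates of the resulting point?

Rotation matrix for 15°: [[cos 15°, -sin 15°], [sin 15°, cos 15°]] ≈ [[0.965926, -0.258819], [0.258819, 0.965926]]
[[0.965926, -0.258819], [0.258819, 0.965926]] × [7, 0]ᵀ ≈ [6.7615, 1.8117]ᵀ
Result: (6.7615, 1.8117)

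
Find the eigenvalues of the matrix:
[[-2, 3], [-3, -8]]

Characteristic equation: det(A - λI) = 0
λ² - (trace)λ + (det) = 0
trace = -2 + -8 = -10, det = (-2)(-8) - (3)(-3) = 25
λ² - (-10)λ + (25) = 0
λ = (-10 ± √((-10)² - 4·(25))) / 2 = (-10 ± √0) / 2
Solving: λ = -5, -5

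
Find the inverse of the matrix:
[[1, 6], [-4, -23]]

For [[a,b],[c,d]], inverse = (1/det)·[[d,-b],[-c,a]]
det = (1)(-23) - (6)(-4) = -23 - -24 = 1
Inverse = [[-23, -6], [4, 1]]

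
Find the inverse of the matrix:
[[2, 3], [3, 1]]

For [[a,b],[c,d]], inverse = (1/det)·[[d,-b],[-c,a]]
det = (2)(1) - (3)(3) = 2 - 9 = -7
Inverse = (1/-7)·[[1, -3], [-3, 2]]
= [[-1/7, 3/7], [3/7, -2/7]]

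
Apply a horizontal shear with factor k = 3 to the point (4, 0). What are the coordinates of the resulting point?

Shear matrix for horizontal shear with factor k = 3:
[[1, 3], [0, 1]]
Result: (4, 0) → (4, 0)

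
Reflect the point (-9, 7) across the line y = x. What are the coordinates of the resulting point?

Reflection across line y = x: (-9, 7) → (7, -9)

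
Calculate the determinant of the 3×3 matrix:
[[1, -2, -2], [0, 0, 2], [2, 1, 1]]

Expansion along first row:
det = 1·det([[0,2],[1,1]]) - -2·det([[0,2],[2,1]]) + -2·det([[0,0],[2,1]])
    = 1·(0·1 - 2·1) - -2·(0·1 - 2·2) + -2·(0·1 - 0·2)
    = 1·-2 - -2·-4 + -2·0
    = -2 + -8 + 0 = -10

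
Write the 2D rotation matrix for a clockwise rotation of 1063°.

Rotation matrix formula: [[cos θ, -sin θ], [sin θ, cos θ]]
A clockwise rotation by 1063° is equivalent to a counterclockwise rotation by -1063°.
For θ = -1063°:
cos(-1063°) = 0.9563
sin(-1063°) = 0.2924
Result: [[0.9563, -0.2924], [0.2924, 0.9563]]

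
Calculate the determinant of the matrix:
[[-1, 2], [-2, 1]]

For a 2×2 matrix [[a, b], [c, d]], det = ad - bc
det = (-1)(1) - (2)(-2) = -1 - -4 = 3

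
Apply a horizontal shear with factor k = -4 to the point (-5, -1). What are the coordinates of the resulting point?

Shear matrix for horizontal shear with factor k = -4:
[[1, -4], [0, 1]]
Result: (-5, -1) → (-1, -1)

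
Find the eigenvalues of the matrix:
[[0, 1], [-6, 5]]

Characteristic equation: det(A - λI) = 0
λ² - (trace)λ + (det) = 0
trace = 0 + 5 = 5, det = (0)(5) - (1)(-6) = 6
λ² - (5)λ + (6) = 0
λ = (5 ± √((5)² - 4·(6))) / 2 = (5 ± √1) / 2
Solving: λ = 2, 3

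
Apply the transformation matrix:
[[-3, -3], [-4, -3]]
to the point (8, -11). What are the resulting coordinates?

Matrix multiplication:
[[-3, -3], [-4, -3]] × [8, -11]ᵀ
= [(-3)(8) + (-3)(-11), (-4)(8) + (-3)(-11)]ᵀ
= [9, 1]ᵀ
Result: (9, 1)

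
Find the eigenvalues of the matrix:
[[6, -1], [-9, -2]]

Characteristic equation: det(A - λI) = 0
λ² - (trace)λ + (det) = 0
trace = 6 + -2 = 4, det = (6)(-2) - (-1)(-9) = -21
λ² - (4)λ + (-21) = 0
λ = (4 ± √((4)² - 4·(-21))) / 2 = (4 ± √100) / 2
Solving: λ = -3, 7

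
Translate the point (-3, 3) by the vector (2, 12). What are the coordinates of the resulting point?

Translation by (2, 12) (homogeneous matrix [[1, 0, 2], [0, 1, 12], [0, 0, 1]]):
x' = -3 + 2 = -1
y' = 3 + 12 = 15
Result: (-1, 15)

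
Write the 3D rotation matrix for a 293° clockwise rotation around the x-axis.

Rotation matrix for clockwise 293° around x-axis:
A clockwise rotation by 293° is a counterclockwise rotation by -293°.
cos(-293°) = 0.3907, sin(-293°) = 0.9205
Result: [[1, 0, 0], [0, 0.3907, -0.9205], [0, 0.9205, 0.3907]]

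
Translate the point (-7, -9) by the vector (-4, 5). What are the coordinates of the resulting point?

Translation by (-4, 5) (homogeneous matrix [[1, 0, -4], [0, 1, 5], [0, 0, 1]]):
x' = -7 + -4 = -11
y' = -9 + 5 = -4
Result: (-11, -4)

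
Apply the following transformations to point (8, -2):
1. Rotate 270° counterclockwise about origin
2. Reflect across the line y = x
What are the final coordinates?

Step 1: Rotate 270° → (-2, -8)
Step 2: Reflect across line y = x → (-8, -2)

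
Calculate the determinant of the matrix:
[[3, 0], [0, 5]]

For a 2×2 matrix [[a, b], [c, d]], det = ad - bc
det = (3)(5) - (0)(0) = 15 - 0 = 15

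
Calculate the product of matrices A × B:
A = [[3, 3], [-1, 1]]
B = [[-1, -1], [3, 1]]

Matrix multiplication:
C[0][0] = 3×-1 + 3×3 = 6
C[0][1] = 3×-1 + 3×1 = 0
C[1][0] = -1×-1 + 1×3 = 4
C[1][1] = -1×-1 + 1×1 = 2
Result: [[6, 0], [4, 2]]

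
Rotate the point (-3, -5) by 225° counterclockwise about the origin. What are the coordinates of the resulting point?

Rotation matrix for 225°: [[cos 225°, -sin 225°], [sin 225°, cos 225°]] ≈ [[-0.707107, 0.707107], [-0.707107, -0.707107]]
[[-0.707107, 0.707107], [-0.707107, -0.707107]] × [-3, -5]ᵀ ≈ [-1.4142, 5.6569]ᵀ
Result: (-1.4142, 5.6569)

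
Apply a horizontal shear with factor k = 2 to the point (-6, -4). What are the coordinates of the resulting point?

Shear matrix for horizontal shear with factor k = 2:
[[1, 2], [0, 1]]
Result: (-6, -4) → (-14, -4)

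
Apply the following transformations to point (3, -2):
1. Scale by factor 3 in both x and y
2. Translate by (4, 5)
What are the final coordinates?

Step 1: Scale (3, -2) by 3 → (9, -6)
Step 2: Translate by (4, 5) → (13, -1)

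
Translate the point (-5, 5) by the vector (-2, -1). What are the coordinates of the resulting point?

Translation by (-2, -1) (homogeneous matrix [[1, 0, -2], [0, 1, -1], [0, 0, 1]]):
x' = -5 + -2 = -7
y' = 5 + -1 = 4
Result: (-7, 4)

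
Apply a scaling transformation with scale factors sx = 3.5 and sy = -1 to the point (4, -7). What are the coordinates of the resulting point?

Scaling matrix:
[[3.50, 0], [0, -1]]
Result: (4 × 3.5, -7 × -1) = (14, 7)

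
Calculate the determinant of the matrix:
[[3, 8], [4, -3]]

For a 2×2 matrix [[a, b], [c, d]], det = ad - bc
det = (3)(-3) - (8)(4) = -9 - 32 = -41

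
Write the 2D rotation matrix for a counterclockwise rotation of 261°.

Rotation matrix formula: [[cos θ, -sin θ], [sin θ, cos θ]]
For θ = 261°:
cos(261°) = -0.1564
sin(261°) = -0.9877
Result: [[-0.1564, 0.9877], [-0.9877, -0.1564]]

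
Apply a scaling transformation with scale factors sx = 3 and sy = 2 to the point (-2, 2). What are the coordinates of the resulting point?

Scaling matrix:
[[3, 0], [0, 2]]
Result: (-2 × 3, 2 × 2) = (-6, 4)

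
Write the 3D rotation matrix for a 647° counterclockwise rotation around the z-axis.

Rotation matrix for counterclockwise 647° around z-axis:
cos(647°) = 0.2924, sin(647°) = -0.9563
Result: [[0.2924, 0.9563, 0], [-0.9563, 0.2924, 0], [0, 0, 1]]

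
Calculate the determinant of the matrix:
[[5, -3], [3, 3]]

For a 2×2 matrix [[a, b], [c, d]], det = ad - bc
det = (5)(3) - (-3)(3) = 15 - -9 = 24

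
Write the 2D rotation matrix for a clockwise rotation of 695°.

Rotation matrix formula: [[cos θ, -sin θ], [sin θ, cos θ]]
A clockwise rotation by 695° is equivalent to a counterclockwise rotation by -695°.
For θ = -695°:
cos(-695°) = 0.9063
sin(-695°) = 0.4226
Result: [[0.9063, -0.4226], [0.4226, 0.9063]]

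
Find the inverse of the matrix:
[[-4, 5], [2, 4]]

For [[a,b],[c,d]], inverse = (1/det)·[[d,-b],[-c,a]]
det = (-4)(4) - (5)(2) = -16 - 10 = -26
Inverse = (1/-26)·[[4, -5], [-2, -4]]
= [[-2/13, 5/26], [1/13, 2/13]]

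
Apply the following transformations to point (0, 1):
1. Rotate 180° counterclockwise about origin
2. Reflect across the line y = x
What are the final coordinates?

Step 1: Rotate 180° → (0, -1)
Step 2: Reflect across line y = x → (-1, 0)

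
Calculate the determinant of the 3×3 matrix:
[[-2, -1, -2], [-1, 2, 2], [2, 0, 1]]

Expansion along first row:
det = -2·det([[2,2],[0,1]]) - -1·det([[-1,2],[2,1]]) + -2·det([[-1,2],[2,0]])
    = -2·(2·1 - 2·0) - -1·(-1·1 - 2·2) + -2·(-1·0 - 2·2)
    = -2·2 - -1·-5 + -2·-4
    = -4 + -5 + 8 = -1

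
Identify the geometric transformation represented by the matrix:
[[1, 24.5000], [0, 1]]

This matrix represents: horizontal shear with factor 24.5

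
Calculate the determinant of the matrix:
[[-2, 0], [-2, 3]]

For a 2×2 matrix [[a, b], [c, d]], det = ad - bc
det = (-2)(3) - (0)(-2) = -6 - 0 = -6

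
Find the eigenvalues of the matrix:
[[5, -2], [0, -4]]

Characteristic equation: det(A - λI) = 0
λ² - (trace)λ + (det) = 0
trace = 5 + -4 = 1, det = (5)(-4) - (-2)(0) = -20
λ² - (1)λ + (-20) = 0
λ = (1 ± √((1)² - 4·(-20))) / 2 = (1 ± √81) / 2
Solving: λ = -4, 5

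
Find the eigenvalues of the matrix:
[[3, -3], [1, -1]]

Characteristic equation: det(A - λI) = 0
λ² - (trace)λ + (det) = 0
trace = 3 + -1 = 2, det = (3)(-1) - (-3)(1) = 0
λ² - (2)λ + (0) = 0
λ = (2 ± √((2)² - 4·(0))) / 2 = (2 ± √4) / 2
Solving: λ = 0, 2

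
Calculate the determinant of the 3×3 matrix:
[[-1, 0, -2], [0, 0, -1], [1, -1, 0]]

Expansion along first row:
det = -1·det([[0,-1],[-1,0]]) - 0·det([[0,-1],[1,0]]) + -2·det([[0,0],[1,-1]])
    = -1·(0·0 - -1·-1) - 0·(0·0 - -1·1) + -2·(0·-1 - 0·1)
    = -1·-1 - 0·1 + -2·0
    = 1 + 0 + 0 = 1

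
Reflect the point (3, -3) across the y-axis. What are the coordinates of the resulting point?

Reflection across y-axis: (3, -3) → (-3, -3)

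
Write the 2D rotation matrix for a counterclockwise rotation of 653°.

Rotation matrix formula: [[cos θ, -sin θ], [sin θ, cos θ]]
For θ = 653°:
cos(653°) = 0.3907
sin(653°) = -0.9205
Result: [[0.3907, 0.9205], [-0.9205, 0.3907]]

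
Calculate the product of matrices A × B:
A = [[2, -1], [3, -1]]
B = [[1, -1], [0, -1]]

Matrix multiplication:
C[0][0] = 2×1 + -1×0 = 2
C[0][1] = 2×-1 + -1×-1 = -1
C[1][0] = 3×1 + -1×0 = 3
C[1][1] = 3×-1 + -1×-1 = -2
Result: [[2, -1], [3, -2]]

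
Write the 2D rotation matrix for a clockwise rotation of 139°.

Rotation matrix formula: [[cos θ, -sin θ], [sin θ, cos θ]]
A clockwise rotation by 139° is equivalent to a counterclockwise rotation by -139°.
For θ = -139°:
cos(-139°) = -0.7547
sin(-139°) = -0.6561
Result: [[-0.7547, 0.6561], [-0.6561, -0.7547]]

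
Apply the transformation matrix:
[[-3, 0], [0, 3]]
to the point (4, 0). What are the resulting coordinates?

Matrix multiplication:
[[-3, 0], [0, 3]] × [4, 0]ᵀ
= [(-3)(4) + (0)(0), (0)(4) + (3)(0)]ᵀ
= [-12, 0]ᵀ
Result: (-12, 0)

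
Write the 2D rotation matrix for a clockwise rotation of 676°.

Rotation matrix formula: [[cos θ, -sin θ], [sin θ, cos θ]]
A clockwise rotation by 676° is equivalent to a counterclockwise rotation by -676°.
For θ = -676°:
cos(-676°) = 0.7193
sin(-676°) = 0.6947
Result: [[0.7193, -0.6947], [0.6947, 0.7193]]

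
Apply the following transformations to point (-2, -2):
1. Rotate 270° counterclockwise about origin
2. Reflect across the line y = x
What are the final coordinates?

Step 1: Rotate 270° → (-2, 2)
Step 2: Reflect across line y = x → (2, -2)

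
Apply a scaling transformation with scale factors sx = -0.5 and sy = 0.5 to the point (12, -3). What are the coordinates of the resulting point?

Scaling matrix:
[[-0.50, 0], [0, 0.50]]
Result: (12 × -0.5, -3 × 0.5) = (-6, -1.5)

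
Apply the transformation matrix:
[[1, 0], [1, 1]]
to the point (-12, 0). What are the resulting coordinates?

Matrix multiplication:
[[1, 0], [1, 1]] × [-12, 0]ᵀ
= [(1)(-12) + (0)(0), (1)(-12) + (1)(0)]ᵀ
= [-12, -12]ᵀ
Result: (-12, -12)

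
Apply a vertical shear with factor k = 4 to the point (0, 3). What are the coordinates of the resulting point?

Shear matrix for vertical shear with factor k = 4:
[[1, 0], [4, 1]]
Result: (0, 3) → (0, 3)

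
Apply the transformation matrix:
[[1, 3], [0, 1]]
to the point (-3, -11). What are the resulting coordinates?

Matrix multiplication:
[[1, 3], [0, 1]] × [-3, -11]ᵀ
= [(1)(-3) + (3)(-11), (0)(-3) + (1)(-11)]ᵀ
= [-36, -11]ᵀ
Result: (-36, -11)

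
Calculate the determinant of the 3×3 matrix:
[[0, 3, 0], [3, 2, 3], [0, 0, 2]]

Expansion along first row:
det = 0·det([[2,3],[0,2]]) - 3·det([[3,3],[0,2]]) + 0·det([[3,2],[0,0]])
    = 0·(2·2 - 3·0) - 3·(3·2 - 3·0) + 0·(3·0 - 2·0)
    = 0·4 - 3·6 + 0·0
    = 0 + -18 + 0 = -18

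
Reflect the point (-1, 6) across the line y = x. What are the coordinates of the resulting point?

Reflection across line y = x: (-1, 6) → (6, -1)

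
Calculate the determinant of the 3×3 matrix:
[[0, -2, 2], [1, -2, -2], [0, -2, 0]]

Expansion along first row:
det = 0·det([[-2,-2],[-2,0]]) - -2·det([[1,-2],[0,0]]) + 2·det([[1,-2],[0,-2]])
    = 0·(-2·0 - -2·-2) - -2·(1·0 - -2·0) + 2·(1·-2 - -2·0)
    = 0·-4 - -2·0 + 2·-2
    = 0 + 0 + -4 = -4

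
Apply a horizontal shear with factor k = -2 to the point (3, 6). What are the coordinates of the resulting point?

Shear matrix for horizontal shear with factor k = -2:
[[1, -2], [0, 1]]
Result: (3, 6) → (-9, 6)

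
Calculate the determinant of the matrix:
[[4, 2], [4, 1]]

For a 2×2 matrix [[a, b], [c, d]], det = ad - bc
det = (4)(1) - (2)(4) = 4 - 8 = -4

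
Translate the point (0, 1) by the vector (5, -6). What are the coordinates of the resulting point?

Translation by (5, -6) (homogeneous matrix [[1, 0, 5], [0, 1, -6], [0, 0, 1]]):
x' = 0 + 5 = 5
y' = 1 + -6 = -5
Result: (5, -5)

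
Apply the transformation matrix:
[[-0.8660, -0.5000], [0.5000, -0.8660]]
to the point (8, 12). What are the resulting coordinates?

Matrix multiplication:
[[-0.8660, -0.5000], [0.5000, -0.8660]] × [8, 12]ᵀ
= [(-0.8660)(8) + (-0.5000)(12), (0.5000)(8) + (-0.8660)(12)]ᵀ
= [-12.9280, -6.3920]ᵀ
Result: (-12.9280, -6.3920)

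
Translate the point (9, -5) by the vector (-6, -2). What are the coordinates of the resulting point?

Translation by (-6, -2) (homogeneous matrix [[1, 0, -6], [0, 1, -2], [0, 0, 1]]):
x' = 9 + -6 = 3
y' = -5 + -2 = -7
Result: (3, -7)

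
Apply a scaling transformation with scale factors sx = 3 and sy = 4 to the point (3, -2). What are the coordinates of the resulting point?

Scaling matrix:
[[3, 0], [0, 4]]
Result: (3 × 3, -2 × 4) = (9, -8)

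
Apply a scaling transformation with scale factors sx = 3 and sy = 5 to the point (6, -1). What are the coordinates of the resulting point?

Scaling matrix:
[[3, 0], [0, 5]]
Result: (6 × 3, -1 × 5) = (18, -5)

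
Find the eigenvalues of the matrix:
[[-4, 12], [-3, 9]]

Characteristic equation: det(A - λI) = 0
λ² - (trace)λ + (det) = 0
trace = -4 + 9 = 5, det = (-4)(9) - (12)(-3) = 0
λ² - (5)λ + (0) = 0
λ = (5 ± √((5)² - 4·(0))) / 2 = (5 ± √25) / 2
Solving: λ = 0, 5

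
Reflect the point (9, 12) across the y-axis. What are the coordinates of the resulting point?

Reflection across y-axis: (9, 12) → (-9, 12)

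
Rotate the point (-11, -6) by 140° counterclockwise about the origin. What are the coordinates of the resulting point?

Rotation matrix for 140°: [[cos 140°, -sin 140°], [sin 140°, cos 140°]] ≈ [[-0.766044, -0.642788], [0.642788, -0.766044]]
[[-0.766044, -0.642788], [0.642788, -0.766044]] × [-11, -6]ᵀ ≈ [12.2832, -2.4744]ᵀ
Result: (12.2832, -2.4744)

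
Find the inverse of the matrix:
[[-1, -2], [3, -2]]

For [[a,b],[c,d]], inverse = (1/det)·[[d,-b],[-c,a]]
det = (-1)(-2) - (-2)(3) = 2 - -6 = 8
Inverse = (1/8)·[[-2, 2], [-3, -1]]
= [[-1/4, 1/4], [-3/8, -1/8]]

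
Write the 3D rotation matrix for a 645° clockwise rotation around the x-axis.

Rotation matrix for clockwise 645° around x-axis:
A clockwise rotation by 645° is a counterclockwise rotation by -645°.
cos(-645°) = 0.2588, sin(-645°) = 0.9659
Result: [[1, 0, 0], [0, 0.2588, -0.9659], [0, 0.9659, 0.2588]]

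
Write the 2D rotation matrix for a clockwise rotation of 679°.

Rotation matrix formula: [[cos θ, -sin θ], [sin θ, cos θ]]
A clockwise rotation by 679° is equivalent to a counterclockwise rotation by -679°.
For θ = -679°:
cos(-679°) = 0.7547
sin(-679°) = 0.6561
Result: [[0.7547, -0.6561], [0.6561, 0.7547]]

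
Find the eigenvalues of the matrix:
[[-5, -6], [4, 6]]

Characteristic equation: det(A - λI) = 0
λ² - (trace)λ + (det) = 0
trace = -5 + 6 = 1, det = (-5)(6) - (-6)(4) = -6
λ² - (1)λ + (-6) = 0
λ = (1 ± √((1)² - 4·(-6))) / 2 = (1 ± √25) / 2
Solving: λ = -2, 3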